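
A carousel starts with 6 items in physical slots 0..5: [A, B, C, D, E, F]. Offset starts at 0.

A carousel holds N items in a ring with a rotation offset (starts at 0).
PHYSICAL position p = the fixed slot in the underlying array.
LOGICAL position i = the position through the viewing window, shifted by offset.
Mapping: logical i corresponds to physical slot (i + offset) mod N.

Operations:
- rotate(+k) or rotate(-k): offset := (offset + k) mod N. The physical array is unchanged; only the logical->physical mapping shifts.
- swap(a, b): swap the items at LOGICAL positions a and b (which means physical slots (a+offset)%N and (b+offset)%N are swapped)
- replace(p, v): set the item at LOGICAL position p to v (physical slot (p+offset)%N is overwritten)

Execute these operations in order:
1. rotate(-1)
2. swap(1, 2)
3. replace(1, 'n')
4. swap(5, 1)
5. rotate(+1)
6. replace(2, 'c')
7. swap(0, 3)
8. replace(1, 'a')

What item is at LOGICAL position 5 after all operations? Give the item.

After op 1 (rotate(-1)): offset=5, physical=[A,B,C,D,E,F], logical=[F,A,B,C,D,E]
After op 2 (swap(1, 2)): offset=5, physical=[B,A,C,D,E,F], logical=[F,B,A,C,D,E]
After op 3 (replace(1, 'n')): offset=5, physical=[n,A,C,D,E,F], logical=[F,n,A,C,D,E]
After op 4 (swap(5, 1)): offset=5, physical=[E,A,C,D,n,F], logical=[F,E,A,C,D,n]
After op 5 (rotate(+1)): offset=0, physical=[E,A,C,D,n,F], logical=[E,A,C,D,n,F]
After op 6 (replace(2, 'c')): offset=0, physical=[E,A,c,D,n,F], logical=[E,A,c,D,n,F]
After op 7 (swap(0, 3)): offset=0, physical=[D,A,c,E,n,F], logical=[D,A,c,E,n,F]
After op 8 (replace(1, 'a')): offset=0, physical=[D,a,c,E,n,F], logical=[D,a,c,E,n,F]

Answer: F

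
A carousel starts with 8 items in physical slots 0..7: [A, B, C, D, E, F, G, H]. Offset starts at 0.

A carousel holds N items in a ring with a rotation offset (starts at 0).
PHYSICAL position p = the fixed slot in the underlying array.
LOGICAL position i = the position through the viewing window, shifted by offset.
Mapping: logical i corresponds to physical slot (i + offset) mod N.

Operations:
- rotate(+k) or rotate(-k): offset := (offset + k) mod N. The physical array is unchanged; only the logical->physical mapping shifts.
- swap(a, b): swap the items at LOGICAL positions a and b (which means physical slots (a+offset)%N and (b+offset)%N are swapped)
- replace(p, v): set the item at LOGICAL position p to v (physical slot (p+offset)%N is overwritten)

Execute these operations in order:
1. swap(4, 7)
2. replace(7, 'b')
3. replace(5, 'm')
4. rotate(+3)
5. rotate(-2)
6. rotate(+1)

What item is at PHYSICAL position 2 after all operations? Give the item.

Answer: C

Derivation:
After op 1 (swap(4, 7)): offset=0, physical=[A,B,C,D,H,F,G,E], logical=[A,B,C,D,H,F,G,E]
After op 2 (replace(7, 'b')): offset=0, physical=[A,B,C,D,H,F,G,b], logical=[A,B,C,D,H,F,G,b]
After op 3 (replace(5, 'm')): offset=0, physical=[A,B,C,D,H,m,G,b], logical=[A,B,C,D,H,m,G,b]
After op 4 (rotate(+3)): offset=3, physical=[A,B,C,D,H,m,G,b], logical=[D,H,m,G,b,A,B,C]
After op 5 (rotate(-2)): offset=1, physical=[A,B,C,D,H,m,G,b], logical=[B,C,D,H,m,G,b,A]
After op 6 (rotate(+1)): offset=2, physical=[A,B,C,D,H,m,G,b], logical=[C,D,H,m,G,b,A,B]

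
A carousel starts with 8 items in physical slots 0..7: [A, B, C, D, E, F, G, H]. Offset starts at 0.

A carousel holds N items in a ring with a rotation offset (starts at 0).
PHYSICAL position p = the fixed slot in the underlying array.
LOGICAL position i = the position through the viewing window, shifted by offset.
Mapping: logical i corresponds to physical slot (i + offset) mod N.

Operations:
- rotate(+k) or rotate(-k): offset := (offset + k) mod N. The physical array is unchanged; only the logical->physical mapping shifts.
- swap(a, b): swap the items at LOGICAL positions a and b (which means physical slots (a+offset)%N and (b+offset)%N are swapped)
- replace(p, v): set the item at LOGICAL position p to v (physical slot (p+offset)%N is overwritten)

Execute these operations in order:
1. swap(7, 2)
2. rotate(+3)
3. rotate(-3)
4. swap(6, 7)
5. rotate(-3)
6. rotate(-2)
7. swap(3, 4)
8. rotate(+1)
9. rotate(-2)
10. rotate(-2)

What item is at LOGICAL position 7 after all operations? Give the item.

Answer: C

Derivation:
After op 1 (swap(7, 2)): offset=0, physical=[A,B,H,D,E,F,G,C], logical=[A,B,H,D,E,F,G,C]
After op 2 (rotate(+3)): offset=3, physical=[A,B,H,D,E,F,G,C], logical=[D,E,F,G,C,A,B,H]
After op 3 (rotate(-3)): offset=0, physical=[A,B,H,D,E,F,G,C], logical=[A,B,H,D,E,F,G,C]
After op 4 (swap(6, 7)): offset=0, physical=[A,B,H,D,E,F,C,G], logical=[A,B,H,D,E,F,C,G]
After op 5 (rotate(-3)): offset=5, physical=[A,B,H,D,E,F,C,G], logical=[F,C,G,A,B,H,D,E]
After op 6 (rotate(-2)): offset=3, physical=[A,B,H,D,E,F,C,G], logical=[D,E,F,C,G,A,B,H]
After op 7 (swap(3, 4)): offset=3, physical=[A,B,H,D,E,F,G,C], logical=[D,E,F,G,C,A,B,H]
After op 8 (rotate(+1)): offset=4, physical=[A,B,H,D,E,F,G,C], logical=[E,F,G,C,A,B,H,D]
After op 9 (rotate(-2)): offset=2, physical=[A,B,H,D,E,F,G,C], logical=[H,D,E,F,G,C,A,B]
After op 10 (rotate(-2)): offset=0, physical=[A,B,H,D,E,F,G,C], logical=[A,B,H,D,E,F,G,C]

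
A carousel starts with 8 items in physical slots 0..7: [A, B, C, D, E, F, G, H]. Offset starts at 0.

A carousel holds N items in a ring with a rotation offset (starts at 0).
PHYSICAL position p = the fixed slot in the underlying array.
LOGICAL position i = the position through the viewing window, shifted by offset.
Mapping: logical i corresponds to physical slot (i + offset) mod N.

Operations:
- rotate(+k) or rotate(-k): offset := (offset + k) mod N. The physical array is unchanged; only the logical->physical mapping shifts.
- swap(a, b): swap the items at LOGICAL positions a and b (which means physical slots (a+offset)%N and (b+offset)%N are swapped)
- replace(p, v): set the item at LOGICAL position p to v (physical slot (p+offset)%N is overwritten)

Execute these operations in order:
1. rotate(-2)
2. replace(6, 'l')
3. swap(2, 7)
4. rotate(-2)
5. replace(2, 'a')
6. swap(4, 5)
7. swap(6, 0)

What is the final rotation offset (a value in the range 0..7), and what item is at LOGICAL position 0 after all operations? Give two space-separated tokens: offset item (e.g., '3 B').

Answer: 4 C

Derivation:
After op 1 (rotate(-2)): offset=6, physical=[A,B,C,D,E,F,G,H], logical=[G,H,A,B,C,D,E,F]
After op 2 (replace(6, 'l')): offset=6, physical=[A,B,C,D,l,F,G,H], logical=[G,H,A,B,C,D,l,F]
After op 3 (swap(2, 7)): offset=6, physical=[F,B,C,D,l,A,G,H], logical=[G,H,F,B,C,D,l,A]
After op 4 (rotate(-2)): offset=4, physical=[F,B,C,D,l,A,G,H], logical=[l,A,G,H,F,B,C,D]
After op 5 (replace(2, 'a')): offset=4, physical=[F,B,C,D,l,A,a,H], logical=[l,A,a,H,F,B,C,D]
After op 6 (swap(4, 5)): offset=4, physical=[B,F,C,D,l,A,a,H], logical=[l,A,a,H,B,F,C,D]
After op 7 (swap(6, 0)): offset=4, physical=[B,F,l,D,C,A,a,H], logical=[C,A,a,H,B,F,l,D]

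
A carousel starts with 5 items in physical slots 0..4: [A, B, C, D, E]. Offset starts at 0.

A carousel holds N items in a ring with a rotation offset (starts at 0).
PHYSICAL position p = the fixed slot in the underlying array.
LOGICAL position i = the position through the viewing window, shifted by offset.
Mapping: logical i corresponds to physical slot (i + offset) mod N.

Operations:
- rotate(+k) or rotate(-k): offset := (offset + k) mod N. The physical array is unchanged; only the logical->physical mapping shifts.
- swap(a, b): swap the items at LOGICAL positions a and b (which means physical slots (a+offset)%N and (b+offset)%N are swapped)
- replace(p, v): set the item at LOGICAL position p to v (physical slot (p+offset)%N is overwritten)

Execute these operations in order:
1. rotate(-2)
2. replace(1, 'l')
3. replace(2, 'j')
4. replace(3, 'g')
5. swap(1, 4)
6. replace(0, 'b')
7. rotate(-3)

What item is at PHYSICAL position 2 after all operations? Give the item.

After op 1 (rotate(-2)): offset=3, physical=[A,B,C,D,E], logical=[D,E,A,B,C]
After op 2 (replace(1, 'l')): offset=3, physical=[A,B,C,D,l], logical=[D,l,A,B,C]
After op 3 (replace(2, 'j')): offset=3, physical=[j,B,C,D,l], logical=[D,l,j,B,C]
After op 4 (replace(3, 'g')): offset=3, physical=[j,g,C,D,l], logical=[D,l,j,g,C]
After op 5 (swap(1, 4)): offset=3, physical=[j,g,l,D,C], logical=[D,C,j,g,l]
After op 6 (replace(0, 'b')): offset=3, physical=[j,g,l,b,C], logical=[b,C,j,g,l]
After op 7 (rotate(-3)): offset=0, physical=[j,g,l,b,C], logical=[j,g,l,b,C]

Answer: l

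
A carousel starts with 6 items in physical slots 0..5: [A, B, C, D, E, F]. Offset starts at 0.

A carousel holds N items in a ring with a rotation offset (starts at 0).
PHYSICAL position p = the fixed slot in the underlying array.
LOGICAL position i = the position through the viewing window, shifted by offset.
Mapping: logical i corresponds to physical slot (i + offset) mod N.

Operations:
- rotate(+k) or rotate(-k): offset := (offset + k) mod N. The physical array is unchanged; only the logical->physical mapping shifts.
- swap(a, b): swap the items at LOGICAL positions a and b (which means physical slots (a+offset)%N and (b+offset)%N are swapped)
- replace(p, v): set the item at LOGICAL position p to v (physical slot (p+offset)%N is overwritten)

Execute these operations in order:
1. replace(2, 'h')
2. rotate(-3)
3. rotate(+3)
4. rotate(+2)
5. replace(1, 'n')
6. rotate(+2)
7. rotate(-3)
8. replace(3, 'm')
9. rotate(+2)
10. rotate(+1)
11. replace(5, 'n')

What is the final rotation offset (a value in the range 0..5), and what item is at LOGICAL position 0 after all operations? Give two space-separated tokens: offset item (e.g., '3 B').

After op 1 (replace(2, 'h')): offset=0, physical=[A,B,h,D,E,F], logical=[A,B,h,D,E,F]
After op 2 (rotate(-3)): offset=3, physical=[A,B,h,D,E,F], logical=[D,E,F,A,B,h]
After op 3 (rotate(+3)): offset=0, physical=[A,B,h,D,E,F], logical=[A,B,h,D,E,F]
After op 4 (rotate(+2)): offset=2, physical=[A,B,h,D,E,F], logical=[h,D,E,F,A,B]
After op 5 (replace(1, 'n')): offset=2, physical=[A,B,h,n,E,F], logical=[h,n,E,F,A,B]
After op 6 (rotate(+2)): offset=4, physical=[A,B,h,n,E,F], logical=[E,F,A,B,h,n]
After op 7 (rotate(-3)): offset=1, physical=[A,B,h,n,E,F], logical=[B,h,n,E,F,A]
After op 8 (replace(3, 'm')): offset=1, physical=[A,B,h,n,m,F], logical=[B,h,n,m,F,A]
After op 9 (rotate(+2)): offset=3, physical=[A,B,h,n,m,F], logical=[n,m,F,A,B,h]
After op 10 (rotate(+1)): offset=4, physical=[A,B,h,n,m,F], logical=[m,F,A,B,h,n]
After op 11 (replace(5, 'n')): offset=4, physical=[A,B,h,n,m,F], logical=[m,F,A,B,h,n]

Answer: 4 m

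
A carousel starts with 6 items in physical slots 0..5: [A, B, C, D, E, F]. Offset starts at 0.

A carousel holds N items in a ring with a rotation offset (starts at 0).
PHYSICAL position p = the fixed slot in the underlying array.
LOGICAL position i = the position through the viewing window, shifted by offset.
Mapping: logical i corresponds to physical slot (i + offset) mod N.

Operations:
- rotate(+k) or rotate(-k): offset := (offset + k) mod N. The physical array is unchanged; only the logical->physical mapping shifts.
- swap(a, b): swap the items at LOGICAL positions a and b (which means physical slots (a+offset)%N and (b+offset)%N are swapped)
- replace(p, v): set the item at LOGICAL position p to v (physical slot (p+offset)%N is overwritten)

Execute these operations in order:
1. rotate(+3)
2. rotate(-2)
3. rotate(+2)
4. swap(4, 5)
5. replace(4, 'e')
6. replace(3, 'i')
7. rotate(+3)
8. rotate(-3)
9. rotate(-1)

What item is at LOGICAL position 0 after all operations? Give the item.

After op 1 (rotate(+3)): offset=3, physical=[A,B,C,D,E,F], logical=[D,E,F,A,B,C]
After op 2 (rotate(-2)): offset=1, physical=[A,B,C,D,E,F], logical=[B,C,D,E,F,A]
After op 3 (rotate(+2)): offset=3, physical=[A,B,C,D,E,F], logical=[D,E,F,A,B,C]
After op 4 (swap(4, 5)): offset=3, physical=[A,C,B,D,E,F], logical=[D,E,F,A,C,B]
After op 5 (replace(4, 'e')): offset=3, physical=[A,e,B,D,E,F], logical=[D,E,F,A,e,B]
After op 6 (replace(3, 'i')): offset=3, physical=[i,e,B,D,E,F], logical=[D,E,F,i,e,B]
After op 7 (rotate(+3)): offset=0, physical=[i,e,B,D,E,F], logical=[i,e,B,D,E,F]
After op 8 (rotate(-3)): offset=3, physical=[i,e,B,D,E,F], logical=[D,E,F,i,e,B]
After op 9 (rotate(-1)): offset=2, physical=[i,e,B,D,E,F], logical=[B,D,E,F,i,e]

Answer: B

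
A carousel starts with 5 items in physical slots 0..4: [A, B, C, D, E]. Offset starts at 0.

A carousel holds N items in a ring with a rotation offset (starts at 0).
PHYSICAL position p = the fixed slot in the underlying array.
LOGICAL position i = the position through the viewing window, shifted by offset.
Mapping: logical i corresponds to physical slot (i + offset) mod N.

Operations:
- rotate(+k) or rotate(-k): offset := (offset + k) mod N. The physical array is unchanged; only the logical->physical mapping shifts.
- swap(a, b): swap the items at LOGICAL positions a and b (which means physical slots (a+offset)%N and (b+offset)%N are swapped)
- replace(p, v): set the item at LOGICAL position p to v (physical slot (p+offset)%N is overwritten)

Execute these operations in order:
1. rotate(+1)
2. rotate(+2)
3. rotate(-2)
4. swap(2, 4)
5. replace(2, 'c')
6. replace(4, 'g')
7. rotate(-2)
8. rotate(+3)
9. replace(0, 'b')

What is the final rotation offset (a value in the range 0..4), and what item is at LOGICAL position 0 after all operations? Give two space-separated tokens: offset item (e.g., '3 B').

After op 1 (rotate(+1)): offset=1, physical=[A,B,C,D,E], logical=[B,C,D,E,A]
After op 2 (rotate(+2)): offset=3, physical=[A,B,C,D,E], logical=[D,E,A,B,C]
After op 3 (rotate(-2)): offset=1, physical=[A,B,C,D,E], logical=[B,C,D,E,A]
After op 4 (swap(2, 4)): offset=1, physical=[D,B,C,A,E], logical=[B,C,A,E,D]
After op 5 (replace(2, 'c')): offset=1, physical=[D,B,C,c,E], logical=[B,C,c,E,D]
After op 6 (replace(4, 'g')): offset=1, physical=[g,B,C,c,E], logical=[B,C,c,E,g]
After op 7 (rotate(-2)): offset=4, physical=[g,B,C,c,E], logical=[E,g,B,C,c]
After op 8 (rotate(+3)): offset=2, physical=[g,B,C,c,E], logical=[C,c,E,g,B]
After op 9 (replace(0, 'b')): offset=2, physical=[g,B,b,c,E], logical=[b,c,E,g,B]

Answer: 2 b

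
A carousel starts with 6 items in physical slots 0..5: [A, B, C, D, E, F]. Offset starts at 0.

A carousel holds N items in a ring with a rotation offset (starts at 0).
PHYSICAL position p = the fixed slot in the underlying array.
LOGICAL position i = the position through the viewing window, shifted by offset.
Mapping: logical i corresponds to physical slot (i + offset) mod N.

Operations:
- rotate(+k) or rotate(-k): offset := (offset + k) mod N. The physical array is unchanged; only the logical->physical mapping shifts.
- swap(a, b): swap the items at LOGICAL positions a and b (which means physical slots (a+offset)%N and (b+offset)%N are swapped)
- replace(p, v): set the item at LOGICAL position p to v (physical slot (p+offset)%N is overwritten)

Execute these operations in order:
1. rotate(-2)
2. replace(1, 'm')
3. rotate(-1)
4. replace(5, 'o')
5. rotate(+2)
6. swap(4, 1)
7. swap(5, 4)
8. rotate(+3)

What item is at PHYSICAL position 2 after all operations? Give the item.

Answer: o

Derivation:
After op 1 (rotate(-2)): offset=4, physical=[A,B,C,D,E,F], logical=[E,F,A,B,C,D]
After op 2 (replace(1, 'm')): offset=4, physical=[A,B,C,D,E,m], logical=[E,m,A,B,C,D]
After op 3 (rotate(-1)): offset=3, physical=[A,B,C,D,E,m], logical=[D,E,m,A,B,C]
After op 4 (replace(5, 'o')): offset=3, physical=[A,B,o,D,E,m], logical=[D,E,m,A,B,o]
After op 5 (rotate(+2)): offset=5, physical=[A,B,o,D,E,m], logical=[m,A,B,o,D,E]
After op 6 (swap(4, 1)): offset=5, physical=[D,B,o,A,E,m], logical=[m,D,B,o,A,E]
After op 7 (swap(5, 4)): offset=5, physical=[D,B,o,E,A,m], logical=[m,D,B,o,E,A]
After op 8 (rotate(+3)): offset=2, physical=[D,B,o,E,A,m], logical=[o,E,A,m,D,B]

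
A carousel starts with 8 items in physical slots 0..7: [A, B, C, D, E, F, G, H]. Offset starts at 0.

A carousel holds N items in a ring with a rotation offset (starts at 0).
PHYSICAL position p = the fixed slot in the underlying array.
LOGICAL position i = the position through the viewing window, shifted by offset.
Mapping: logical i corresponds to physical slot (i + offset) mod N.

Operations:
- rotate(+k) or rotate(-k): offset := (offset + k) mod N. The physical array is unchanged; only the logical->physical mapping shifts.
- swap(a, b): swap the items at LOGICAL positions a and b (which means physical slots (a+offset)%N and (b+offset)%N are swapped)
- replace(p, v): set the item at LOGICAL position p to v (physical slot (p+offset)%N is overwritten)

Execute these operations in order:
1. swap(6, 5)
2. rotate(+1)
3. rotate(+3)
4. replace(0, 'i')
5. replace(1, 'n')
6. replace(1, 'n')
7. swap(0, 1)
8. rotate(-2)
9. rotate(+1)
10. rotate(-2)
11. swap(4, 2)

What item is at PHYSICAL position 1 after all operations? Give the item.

Answer: B

Derivation:
After op 1 (swap(6, 5)): offset=0, physical=[A,B,C,D,E,G,F,H], logical=[A,B,C,D,E,G,F,H]
After op 2 (rotate(+1)): offset=1, physical=[A,B,C,D,E,G,F,H], logical=[B,C,D,E,G,F,H,A]
After op 3 (rotate(+3)): offset=4, physical=[A,B,C,D,E,G,F,H], logical=[E,G,F,H,A,B,C,D]
After op 4 (replace(0, 'i')): offset=4, physical=[A,B,C,D,i,G,F,H], logical=[i,G,F,H,A,B,C,D]
After op 5 (replace(1, 'n')): offset=4, physical=[A,B,C,D,i,n,F,H], logical=[i,n,F,H,A,B,C,D]
After op 6 (replace(1, 'n')): offset=4, physical=[A,B,C,D,i,n,F,H], logical=[i,n,F,H,A,B,C,D]
After op 7 (swap(0, 1)): offset=4, physical=[A,B,C,D,n,i,F,H], logical=[n,i,F,H,A,B,C,D]
After op 8 (rotate(-2)): offset=2, physical=[A,B,C,D,n,i,F,H], logical=[C,D,n,i,F,H,A,B]
After op 9 (rotate(+1)): offset=3, physical=[A,B,C,D,n,i,F,H], logical=[D,n,i,F,H,A,B,C]
After op 10 (rotate(-2)): offset=1, physical=[A,B,C,D,n,i,F,H], logical=[B,C,D,n,i,F,H,A]
After op 11 (swap(4, 2)): offset=1, physical=[A,B,C,i,n,D,F,H], logical=[B,C,i,n,D,F,H,A]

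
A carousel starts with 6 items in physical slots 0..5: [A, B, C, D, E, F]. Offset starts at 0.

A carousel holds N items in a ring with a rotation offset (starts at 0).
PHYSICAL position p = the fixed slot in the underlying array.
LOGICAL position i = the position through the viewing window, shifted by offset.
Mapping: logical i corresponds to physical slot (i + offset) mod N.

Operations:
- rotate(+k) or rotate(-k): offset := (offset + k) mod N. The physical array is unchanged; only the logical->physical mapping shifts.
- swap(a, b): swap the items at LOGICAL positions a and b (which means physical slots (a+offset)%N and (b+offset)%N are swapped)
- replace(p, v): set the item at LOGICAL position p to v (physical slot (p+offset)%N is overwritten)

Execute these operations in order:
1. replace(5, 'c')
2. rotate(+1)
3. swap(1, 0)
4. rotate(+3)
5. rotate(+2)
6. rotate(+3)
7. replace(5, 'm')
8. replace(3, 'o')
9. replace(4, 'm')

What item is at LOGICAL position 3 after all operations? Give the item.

Answer: o

Derivation:
After op 1 (replace(5, 'c')): offset=0, physical=[A,B,C,D,E,c], logical=[A,B,C,D,E,c]
After op 2 (rotate(+1)): offset=1, physical=[A,B,C,D,E,c], logical=[B,C,D,E,c,A]
After op 3 (swap(1, 0)): offset=1, physical=[A,C,B,D,E,c], logical=[C,B,D,E,c,A]
After op 4 (rotate(+3)): offset=4, physical=[A,C,B,D,E,c], logical=[E,c,A,C,B,D]
After op 5 (rotate(+2)): offset=0, physical=[A,C,B,D,E,c], logical=[A,C,B,D,E,c]
After op 6 (rotate(+3)): offset=3, physical=[A,C,B,D,E,c], logical=[D,E,c,A,C,B]
After op 7 (replace(5, 'm')): offset=3, physical=[A,C,m,D,E,c], logical=[D,E,c,A,C,m]
After op 8 (replace(3, 'o')): offset=3, physical=[o,C,m,D,E,c], logical=[D,E,c,o,C,m]
After op 9 (replace(4, 'm')): offset=3, physical=[o,m,m,D,E,c], logical=[D,E,c,o,m,m]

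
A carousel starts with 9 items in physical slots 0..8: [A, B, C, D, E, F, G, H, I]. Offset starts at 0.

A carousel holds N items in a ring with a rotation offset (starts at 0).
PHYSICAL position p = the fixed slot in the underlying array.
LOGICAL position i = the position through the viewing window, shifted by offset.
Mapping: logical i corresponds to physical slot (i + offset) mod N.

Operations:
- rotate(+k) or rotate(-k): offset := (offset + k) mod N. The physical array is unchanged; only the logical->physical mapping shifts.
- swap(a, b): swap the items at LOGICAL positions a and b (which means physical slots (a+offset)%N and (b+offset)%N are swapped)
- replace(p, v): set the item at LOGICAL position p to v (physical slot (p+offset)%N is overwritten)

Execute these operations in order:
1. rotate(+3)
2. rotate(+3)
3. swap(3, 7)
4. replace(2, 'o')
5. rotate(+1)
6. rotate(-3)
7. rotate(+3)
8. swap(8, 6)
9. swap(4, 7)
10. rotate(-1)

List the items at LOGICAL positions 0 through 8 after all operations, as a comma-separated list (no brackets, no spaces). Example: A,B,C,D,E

After op 1 (rotate(+3)): offset=3, physical=[A,B,C,D,E,F,G,H,I], logical=[D,E,F,G,H,I,A,B,C]
After op 2 (rotate(+3)): offset=6, physical=[A,B,C,D,E,F,G,H,I], logical=[G,H,I,A,B,C,D,E,F]
After op 3 (swap(3, 7)): offset=6, physical=[E,B,C,D,A,F,G,H,I], logical=[G,H,I,E,B,C,D,A,F]
After op 4 (replace(2, 'o')): offset=6, physical=[E,B,C,D,A,F,G,H,o], logical=[G,H,o,E,B,C,D,A,F]
After op 5 (rotate(+1)): offset=7, physical=[E,B,C,D,A,F,G,H,o], logical=[H,o,E,B,C,D,A,F,G]
After op 6 (rotate(-3)): offset=4, physical=[E,B,C,D,A,F,G,H,o], logical=[A,F,G,H,o,E,B,C,D]
After op 7 (rotate(+3)): offset=7, physical=[E,B,C,D,A,F,G,H,o], logical=[H,o,E,B,C,D,A,F,G]
After op 8 (swap(8, 6)): offset=7, physical=[E,B,C,D,G,F,A,H,o], logical=[H,o,E,B,C,D,G,F,A]
After op 9 (swap(4, 7)): offset=7, physical=[E,B,F,D,G,C,A,H,o], logical=[H,o,E,B,F,D,G,C,A]
After op 10 (rotate(-1)): offset=6, physical=[E,B,F,D,G,C,A,H,o], logical=[A,H,o,E,B,F,D,G,C]

Answer: A,H,o,E,B,F,D,G,C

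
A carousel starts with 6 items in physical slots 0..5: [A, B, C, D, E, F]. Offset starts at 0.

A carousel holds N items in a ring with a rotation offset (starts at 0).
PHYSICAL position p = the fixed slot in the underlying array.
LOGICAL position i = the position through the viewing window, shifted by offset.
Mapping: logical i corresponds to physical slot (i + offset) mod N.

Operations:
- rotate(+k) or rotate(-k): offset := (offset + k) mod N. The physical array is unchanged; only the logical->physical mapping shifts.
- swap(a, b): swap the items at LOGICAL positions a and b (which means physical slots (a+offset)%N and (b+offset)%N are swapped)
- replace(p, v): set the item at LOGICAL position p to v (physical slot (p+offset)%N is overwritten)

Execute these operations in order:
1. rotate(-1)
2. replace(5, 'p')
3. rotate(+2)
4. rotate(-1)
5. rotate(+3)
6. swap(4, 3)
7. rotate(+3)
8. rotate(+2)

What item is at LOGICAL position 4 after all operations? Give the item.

Answer: B

Derivation:
After op 1 (rotate(-1)): offset=5, physical=[A,B,C,D,E,F], logical=[F,A,B,C,D,E]
After op 2 (replace(5, 'p')): offset=5, physical=[A,B,C,D,p,F], logical=[F,A,B,C,D,p]
After op 3 (rotate(+2)): offset=1, physical=[A,B,C,D,p,F], logical=[B,C,D,p,F,A]
After op 4 (rotate(-1)): offset=0, physical=[A,B,C,D,p,F], logical=[A,B,C,D,p,F]
After op 5 (rotate(+3)): offset=3, physical=[A,B,C,D,p,F], logical=[D,p,F,A,B,C]
After op 6 (swap(4, 3)): offset=3, physical=[B,A,C,D,p,F], logical=[D,p,F,B,A,C]
After op 7 (rotate(+3)): offset=0, physical=[B,A,C,D,p,F], logical=[B,A,C,D,p,F]
After op 8 (rotate(+2)): offset=2, physical=[B,A,C,D,p,F], logical=[C,D,p,F,B,A]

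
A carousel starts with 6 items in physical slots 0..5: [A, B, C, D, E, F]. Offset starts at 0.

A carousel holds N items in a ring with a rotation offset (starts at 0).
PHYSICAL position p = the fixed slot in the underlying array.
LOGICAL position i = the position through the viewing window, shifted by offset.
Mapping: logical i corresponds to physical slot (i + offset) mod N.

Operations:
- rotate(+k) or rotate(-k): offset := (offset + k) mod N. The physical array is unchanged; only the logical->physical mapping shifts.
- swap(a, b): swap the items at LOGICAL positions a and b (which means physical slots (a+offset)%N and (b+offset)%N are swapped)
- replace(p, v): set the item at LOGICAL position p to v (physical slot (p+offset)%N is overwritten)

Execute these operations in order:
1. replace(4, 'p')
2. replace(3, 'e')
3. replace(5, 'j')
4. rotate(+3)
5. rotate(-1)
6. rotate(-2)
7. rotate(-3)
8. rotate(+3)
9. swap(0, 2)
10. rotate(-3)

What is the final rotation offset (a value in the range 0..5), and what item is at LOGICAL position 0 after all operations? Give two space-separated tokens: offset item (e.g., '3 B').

Answer: 3 e

Derivation:
After op 1 (replace(4, 'p')): offset=0, physical=[A,B,C,D,p,F], logical=[A,B,C,D,p,F]
After op 2 (replace(3, 'e')): offset=0, physical=[A,B,C,e,p,F], logical=[A,B,C,e,p,F]
After op 3 (replace(5, 'j')): offset=0, physical=[A,B,C,e,p,j], logical=[A,B,C,e,p,j]
After op 4 (rotate(+3)): offset=3, physical=[A,B,C,e,p,j], logical=[e,p,j,A,B,C]
After op 5 (rotate(-1)): offset=2, physical=[A,B,C,e,p,j], logical=[C,e,p,j,A,B]
After op 6 (rotate(-2)): offset=0, physical=[A,B,C,e,p,j], logical=[A,B,C,e,p,j]
After op 7 (rotate(-3)): offset=3, physical=[A,B,C,e,p,j], logical=[e,p,j,A,B,C]
After op 8 (rotate(+3)): offset=0, physical=[A,B,C,e,p,j], logical=[A,B,C,e,p,j]
After op 9 (swap(0, 2)): offset=0, physical=[C,B,A,e,p,j], logical=[C,B,A,e,p,j]
After op 10 (rotate(-3)): offset=3, physical=[C,B,A,e,p,j], logical=[e,p,j,C,B,A]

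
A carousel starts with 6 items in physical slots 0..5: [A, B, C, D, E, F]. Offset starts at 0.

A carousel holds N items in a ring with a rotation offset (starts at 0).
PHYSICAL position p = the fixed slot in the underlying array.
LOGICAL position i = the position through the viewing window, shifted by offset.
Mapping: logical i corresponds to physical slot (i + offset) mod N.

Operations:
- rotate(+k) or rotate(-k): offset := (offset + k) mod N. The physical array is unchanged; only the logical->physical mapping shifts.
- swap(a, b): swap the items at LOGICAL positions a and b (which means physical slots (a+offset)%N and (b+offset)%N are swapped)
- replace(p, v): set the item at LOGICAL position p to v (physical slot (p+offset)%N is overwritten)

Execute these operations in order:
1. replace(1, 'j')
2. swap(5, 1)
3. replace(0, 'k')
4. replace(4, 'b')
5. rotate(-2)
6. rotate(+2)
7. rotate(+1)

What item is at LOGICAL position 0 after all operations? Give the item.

Answer: F

Derivation:
After op 1 (replace(1, 'j')): offset=0, physical=[A,j,C,D,E,F], logical=[A,j,C,D,E,F]
After op 2 (swap(5, 1)): offset=0, physical=[A,F,C,D,E,j], logical=[A,F,C,D,E,j]
After op 3 (replace(0, 'k')): offset=0, physical=[k,F,C,D,E,j], logical=[k,F,C,D,E,j]
After op 4 (replace(4, 'b')): offset=0, physical=[k,F,C,D,b,j], logical=[k,F,C,D,b,j]
After op 5 (rotate(-2)): offset=4, physical=[k,F,C,D,b,j], logical=[b,j,k,F,C,D]
After op 6 (rotate(+2)): offset=0, physical=[k,F,C,D,b,j], logical=[k,F,C,D,b,j]
After op 7 (rotate(+1)): offset=1, physical=[k,F,C,D,b,j], logical=[F,C,D,b,j,k]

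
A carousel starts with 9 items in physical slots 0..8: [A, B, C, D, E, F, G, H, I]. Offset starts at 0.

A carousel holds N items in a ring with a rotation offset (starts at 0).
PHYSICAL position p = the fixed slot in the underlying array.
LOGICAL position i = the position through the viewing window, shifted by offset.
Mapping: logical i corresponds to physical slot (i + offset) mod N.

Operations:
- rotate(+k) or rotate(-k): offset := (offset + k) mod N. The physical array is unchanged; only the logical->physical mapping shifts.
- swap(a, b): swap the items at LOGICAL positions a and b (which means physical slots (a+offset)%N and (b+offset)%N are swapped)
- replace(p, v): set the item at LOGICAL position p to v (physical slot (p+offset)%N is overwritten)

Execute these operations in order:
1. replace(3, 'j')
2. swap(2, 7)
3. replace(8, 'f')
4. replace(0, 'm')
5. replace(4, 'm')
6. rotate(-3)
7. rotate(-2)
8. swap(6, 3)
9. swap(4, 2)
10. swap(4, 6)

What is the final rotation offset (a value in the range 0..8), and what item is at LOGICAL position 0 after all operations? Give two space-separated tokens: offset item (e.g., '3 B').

Answer: 4 m

Derivation:
After op 1 (replace(3, 'j')): offset=0, physical=[A,B,C,j,E,F,G,H,I], logical=[A,B,C,j,E,F,G,H,I]
After op 2 (swap(2, 7)): offset=0, physical=[A,B,H,j,E,F,G,C,I], logical=[A,B,H,j,E,F,G,C,I]
After op 3 (replace(8, 'f')): offset=0, physical=[A,B,H,j,E,F,G,C,f], logical=[A,B,H,j,E,F,G,C,f]
After op 4 (replace(0, 'm')): offset=0, physical=[m,B,H,j,E,F,G,C,f], logical=[m,B,H,j,E,F,G,C,f]
After op 5 (replace(4, 'm')): offset=0, physical=[m,B,H,j,m,F,G,C,f], logical=[m,B,H,j,m,F,G,C,f]
After op 6 (rotate(-3)): offset=6, physical=[m,B,H,j,m,F,G,C,f], logical=[G,C,f,m,B,H,j,m,F]
After op 7 (rotate(-2)): offset=4, physical=[m,B,H,j,m,F,G,C,f], logical=[m,F,G,C,f,m,B,H,j]
After op 8 (swap(6, 3)): offset=4, physical=[m,C,H,j,m,F,G,B,f], logical=[m,F,G,B,f,m,C,H,j]
After op 9 (swap(4, 2)): offset=4, physical=[m,C,H,j,m,F,f,B,G], logical=[m,F,f,B,G,m,C,H,j]
After op 10 (swap(4, 6)): offset=4, physical=[m,G,H,j,m,F,f,B,C], logical=[m,F,f,B,C,m,G,H,j]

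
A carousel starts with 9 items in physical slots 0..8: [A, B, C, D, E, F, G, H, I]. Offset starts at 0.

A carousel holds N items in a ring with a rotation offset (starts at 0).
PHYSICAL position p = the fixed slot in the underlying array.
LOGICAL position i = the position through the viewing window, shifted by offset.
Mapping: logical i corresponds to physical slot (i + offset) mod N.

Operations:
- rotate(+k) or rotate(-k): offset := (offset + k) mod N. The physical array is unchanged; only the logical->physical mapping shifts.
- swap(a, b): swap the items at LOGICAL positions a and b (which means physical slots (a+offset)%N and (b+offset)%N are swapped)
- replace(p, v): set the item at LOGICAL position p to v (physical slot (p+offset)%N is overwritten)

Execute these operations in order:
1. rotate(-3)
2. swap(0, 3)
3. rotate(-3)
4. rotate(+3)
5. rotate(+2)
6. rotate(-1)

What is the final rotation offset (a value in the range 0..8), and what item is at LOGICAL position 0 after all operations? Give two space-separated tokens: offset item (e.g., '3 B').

After op 1 (rotate(-3)): offset=6, physical=[A,B,C,D,E,F,G,H,I], logical=[G,H,I,A,B,C,D,E,F]
After op 2 (swap(0, 3)): offset=6, physical=[G,B,C,D,E,F,A,H,I], logical=[A,H,I,G,B,C,D,E,F]
After op 3 (rotate(-3)): offset=3, physical=[G,B,C,D,E,F,A,H,I], logical=[D,E,F,A,H,I,G,B,C]
After op 4 (rotate(+3)): offset=6, physical=[G,B,C,D,E,F,A,H,I], logical=[A,H,I,G,B,C,D,E,F]
After op 5 (rotate(+2)): offset=8, physical=[G,B,C,D,E,F,A,H,I], logical=[I,G,B,C,D,E,F,A,H]
After op 6 (rotate(-1)): offset=7, physical=[G,B,C,D,E,F,A,H,I], logical=[H,I,G,B,C,D,E,F,A]

Answer: 7 H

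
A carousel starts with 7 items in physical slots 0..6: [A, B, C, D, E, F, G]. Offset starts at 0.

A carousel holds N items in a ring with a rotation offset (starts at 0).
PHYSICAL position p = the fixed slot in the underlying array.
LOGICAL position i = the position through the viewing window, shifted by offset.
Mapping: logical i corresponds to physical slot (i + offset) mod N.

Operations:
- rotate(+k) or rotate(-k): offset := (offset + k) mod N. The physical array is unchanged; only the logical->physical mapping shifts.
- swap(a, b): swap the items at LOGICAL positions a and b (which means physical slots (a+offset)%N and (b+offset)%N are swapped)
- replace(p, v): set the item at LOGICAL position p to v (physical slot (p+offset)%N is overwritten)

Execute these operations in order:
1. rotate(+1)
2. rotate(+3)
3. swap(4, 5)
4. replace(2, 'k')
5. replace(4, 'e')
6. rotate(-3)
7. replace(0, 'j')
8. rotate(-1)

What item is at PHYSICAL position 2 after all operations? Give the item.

Answer: B

Derivation:
After op 1 (rotate(+1)): offset=1, physical=[A,B,C,D,E,F,G], logical=[B,C,D,E,F,G,A]
After op 2 (rotate(+3)): offset=4, physical=[A,B,C,D,E,F,G], logical=[E,F,G,A,B,C,D]
After op 3 (swap(4, 5)): offset=4, physical=[A,C,B,D,E,F,G], logical=[E,F,G,A,C,B,D]
After op 4 (replace(2, 'k')): offset=4, physical=[A,C,B,D,E,F,k], logical=[E,F,k,A,C,B,D]
After op 5 (replace(4, 'e')): offset=4, physical=[A,e,B,D,E,F,k], logical=[E,F,k,A,e,B,D]
After op 6 (rotate(-3)): offset=1, physical=[A,e,B,D,E,F,k], logical=[e,B,D,E,F,k,A]
After op 7 (replace(0, 'j')): offset=1, physical=[A,j,B,D,E,F,k], logical=[j,B,D,E,F,k,A]
After op 8 (rotate(-1)): offset=0, physical=[A,j,B,D,E,F,k], logical=[A,j,B,D,E,F,k]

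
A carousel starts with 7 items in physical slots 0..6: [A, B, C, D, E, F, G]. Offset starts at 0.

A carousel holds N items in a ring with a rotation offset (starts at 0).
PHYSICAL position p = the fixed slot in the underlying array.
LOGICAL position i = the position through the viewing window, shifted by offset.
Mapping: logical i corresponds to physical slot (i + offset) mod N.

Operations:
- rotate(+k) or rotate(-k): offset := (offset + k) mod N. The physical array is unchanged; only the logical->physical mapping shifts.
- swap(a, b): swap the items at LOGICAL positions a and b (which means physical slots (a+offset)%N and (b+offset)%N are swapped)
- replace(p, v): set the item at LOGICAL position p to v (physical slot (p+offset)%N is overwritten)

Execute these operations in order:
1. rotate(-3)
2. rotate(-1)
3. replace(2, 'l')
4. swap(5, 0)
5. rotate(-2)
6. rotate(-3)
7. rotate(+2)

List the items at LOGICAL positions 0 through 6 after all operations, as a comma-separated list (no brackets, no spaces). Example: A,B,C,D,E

After op 1 (rotate(-3)): offset=4, physical=[A,B,C,D,E,F,G], logical=[E,F,G,A,B,C,D]
After op 2 (rotate(-1)): offset=3, physical=[A,B,C,D,E,F,G], logical=[D,E,F,G,A,B,C]
After op 3 (replace(2, 'l')): offset=3, physical=[A,B,C,D,E,l,G], logical=[D,E,l,G,A,B,C]
After op 4 (swap(5, 0)): offset=3, physical=[A,D,C,B,E,l,G], logical=[B,E,l,G,A,D,C]
After op 5 (rotate(-2)): offset=1, physical=[A,D,C,B,E,l,G], logical=[D,C,B,E,l,G,A]
After op 6 (rotate(-3)): offset=5, physical=[A,D,C,B,E,l,G], logical=[l,G,A,D,C,B,E]
After op 7 (rotate(+2)): offset=0, physical=[A,D,C,B,E,l,G], logical=[A,D,C,B,E,l,G]

Answer: A,D,C,B,E,l,G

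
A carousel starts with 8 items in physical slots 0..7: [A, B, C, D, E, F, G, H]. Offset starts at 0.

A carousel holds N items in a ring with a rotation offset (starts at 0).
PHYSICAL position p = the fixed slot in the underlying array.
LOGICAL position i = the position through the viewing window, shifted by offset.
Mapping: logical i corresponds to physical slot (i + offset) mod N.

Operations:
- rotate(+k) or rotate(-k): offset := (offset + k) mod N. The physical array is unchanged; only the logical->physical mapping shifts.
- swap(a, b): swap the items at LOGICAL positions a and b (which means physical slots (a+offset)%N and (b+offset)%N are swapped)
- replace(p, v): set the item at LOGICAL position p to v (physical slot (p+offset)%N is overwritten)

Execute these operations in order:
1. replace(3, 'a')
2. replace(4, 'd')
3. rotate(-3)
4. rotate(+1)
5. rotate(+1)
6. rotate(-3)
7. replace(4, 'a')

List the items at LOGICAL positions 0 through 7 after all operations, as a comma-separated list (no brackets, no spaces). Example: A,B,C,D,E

Answer: d,F,G,H,a,B,C,a

Derivation:
After op 1 (replace(3, 'a')): offset=0, physical=[A,B,C,a,E,F,G,H], logical=[A,B,C,a,E,F,G,H]
After op 2 (replace(4, 'd')): offset=0, physical=[A,B,C,a,d,F,G,H], logical=[A,B,C,a,d,F,G,H]
After op 3 (rotate(-3)): offset=5, physical=[A,B,C,a,d,F,G,H], logical=[F,G,H,A,B,C,a,d]
After op 4 (rotate(+1)): offset=6, physical=[A,B,C,a,d,F,G,H], logical=[G,H,A,B,C,a,d,F]
After op 5 (rotate(+1)): offset=7, physical=[A,B,C,a,d,F,G,H], logical=[H,A,B,C,a,d,F,G]
After op 6 (rotate(-3)): offset=4, physical=[A,B,C,a,d,F,G,H], logical=[d,F,G,H,A,B,C,a]
After op 7 (replace(4, 'a')): offset=4, physical=[a,B,C,a,d,F,G,H], logical=[d,F,G,H,a,B,C,a]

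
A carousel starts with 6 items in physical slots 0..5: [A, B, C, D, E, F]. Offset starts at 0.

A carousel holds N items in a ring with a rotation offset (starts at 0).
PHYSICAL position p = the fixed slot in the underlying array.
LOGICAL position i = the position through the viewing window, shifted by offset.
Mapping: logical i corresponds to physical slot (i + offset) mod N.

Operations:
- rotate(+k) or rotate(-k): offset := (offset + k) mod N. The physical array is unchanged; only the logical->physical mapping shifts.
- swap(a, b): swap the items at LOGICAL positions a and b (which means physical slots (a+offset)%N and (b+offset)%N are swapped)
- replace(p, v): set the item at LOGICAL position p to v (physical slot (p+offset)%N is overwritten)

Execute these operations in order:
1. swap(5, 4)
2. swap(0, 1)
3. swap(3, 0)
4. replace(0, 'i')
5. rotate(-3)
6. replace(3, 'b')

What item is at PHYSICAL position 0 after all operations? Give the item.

Answer: b

Derivation:
After op 1 (swap(5, 4)): offset=0, physical=[A,B,C,D,F,E], logical=[A,B,C,D,F,E]
After op 2 (swap(0, 1)): offset=0, physical=[B,A,C,D,F,E], logical=[B,A,C,D,F,E]
After op 3 (swap(3, 0)): offset=0, physical=[D,A,C,B,F,E], logical=[D,A,C,B,F,E]
After op 4 (replace(0, 'i')): offset=0, physical=[i,A,C,B,F,E], logical=[i,A,C,B,F,E]
After op 5 (rotate(-3)): offset=3, physical=[i,A,C,B,F,E], logical=[B,F,E,i,A,C]
After op 6 (replace(3, 'b')): offset=3, physical=[b,A,C,B,F,E], logical=[B,F,E,b,A,C]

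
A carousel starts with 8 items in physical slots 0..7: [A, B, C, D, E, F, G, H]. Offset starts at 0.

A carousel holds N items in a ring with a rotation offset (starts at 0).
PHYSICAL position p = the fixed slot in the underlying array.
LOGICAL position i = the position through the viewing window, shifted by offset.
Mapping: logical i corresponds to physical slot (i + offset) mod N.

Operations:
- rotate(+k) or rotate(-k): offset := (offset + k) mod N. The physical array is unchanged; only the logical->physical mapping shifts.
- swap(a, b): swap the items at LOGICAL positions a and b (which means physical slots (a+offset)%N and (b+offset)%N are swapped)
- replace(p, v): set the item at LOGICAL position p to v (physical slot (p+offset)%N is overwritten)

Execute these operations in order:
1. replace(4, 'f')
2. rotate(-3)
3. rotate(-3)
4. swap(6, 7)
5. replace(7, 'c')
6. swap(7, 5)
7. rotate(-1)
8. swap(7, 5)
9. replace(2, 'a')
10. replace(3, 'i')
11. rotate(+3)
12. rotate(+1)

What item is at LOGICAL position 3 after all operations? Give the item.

Answer: G

Derivation:
After op 1 (replace(4, 'f')): offset=0, physical=[A,B,C,D,f,F,G,H], logical=[A,B,C,D,f,F,G,H]
After op 2 (rotate(-3)): offset=5, physical=[A,B,C,D,f,F,G,H], logical=[F,G,H,A,B,C,D,f]
After op 3 (rotate(-3)): offset=2, physical=[A,B,C,D,f,F,G,H], logical=[C,D,f,F,G,H,A,B]
After op 4 (swap(6, 7)): offset=2, physical=[B,A,C,D,f,F,G,H], logical=[C,D,f,F,G,H,B,A]
After op 5 (replace(7, 'c')): offset=2, physical=[B,c,C,D,f,F,G,H], logical=[C,D,f,F,G,H,B,c]
After op 6 (swap(7, 5)): offset=2, physical=[B,H,C,D,f,F,G,c], logical=[C,D,f,F,G,c,B,H]
After op 7 (rotate(-1)): offset=1, physical=[B,H,C,D,f,F,G,c], logical=[H,C,D,f,F,G,c,B]
After op 8 (swap(7, 5)): offset=1, physical=[G,H,C,D,f,F,B,c], logical=[H,C,D,f,F,B,c,G]
After op 9 (replace(2, 'a')): offset=1, physical=[G,H,C,a,f,F,B,c], logical=[H,C,a,f,F,B,c,G]
After op 10 (replace(3, 'i')): offset=1, physical=[G,H,C,a,i,F,B,c], logical=[H,C,a,i,F,B,c,G]
After op 11 (rotate(+3)): offset=4, physical=[G,H,C,a,i,F,B,c], logical=[i,F,B,c,G,H,C,a]
After op 12 (rotate(+1)): offset=5, physical=[G,H,C,a,i,F,B,c], logical=[F,B,c,G,H,C,a,i]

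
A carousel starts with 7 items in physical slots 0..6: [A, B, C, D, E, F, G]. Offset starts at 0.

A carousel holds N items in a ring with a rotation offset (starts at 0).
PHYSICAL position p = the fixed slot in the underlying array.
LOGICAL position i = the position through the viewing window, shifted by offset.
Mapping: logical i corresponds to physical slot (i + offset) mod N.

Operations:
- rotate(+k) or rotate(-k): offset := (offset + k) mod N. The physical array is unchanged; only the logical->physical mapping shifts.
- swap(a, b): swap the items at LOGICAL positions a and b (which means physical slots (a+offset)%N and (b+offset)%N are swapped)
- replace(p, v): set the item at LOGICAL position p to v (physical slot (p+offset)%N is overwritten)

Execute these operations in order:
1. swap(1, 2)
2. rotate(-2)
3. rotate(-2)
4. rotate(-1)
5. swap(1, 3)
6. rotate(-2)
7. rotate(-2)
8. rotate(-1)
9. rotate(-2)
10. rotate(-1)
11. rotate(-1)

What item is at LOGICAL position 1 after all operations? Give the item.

After op 1 (swap(1, 2)): offset=0, physical=[A,C,B,D,E,F,G], logical=[A,C,B,D,E,F,G]
After op 2 (rotate(-2)): offset=5, physical=[A,C,B,D,E,F,G], logical=[F,G,A,C,B,D,E]
After op 3 (rotate(-2)): offset=3, physical=[A,C,B,D,E,F,G], logical=[D,E,F,G,A,C,B]
After op 4 (rotate(-1)): offset=2, physical=[A,C,B,D,E,F,G], logical=[B,D,E,F,G,A,C]
After op 5 (swap(1, 3)): offset=2, physical=[A,C,B,F,E,D,G], logical=[B,F,E,D,G,A,C]
After op 6 (rotate(-2)): offset=0, physical=[A,C,B,F,E,D,G], logical=[A,C,B,F,E,D,G]
After op 7 (rotate(-2)): offset=5, physical=[A,C,B,F,E,D,G], logical=[D,G,A,C,B,F,E]
After op 8 (rotate(-1)): offset=4, physical=[A,C,B,F,E,D,G], logical=[E,D,G,A,C,B,F]
After op 9 (rotate(-2)): offset=2, physical=[A,C,B,F,E,D,G], logical=[B,F,E,D,G,A,C]
After op 10 (rotate(-1)): offset=1, physical=[A,C,B,F,E,D,G], logical=[C,B,F,E,D,G,A]
After op 11 (rotate(-1)): offset=0, physical=[A,C,B,F,E,D,G], logical=[A,C,B,F,E,D,G]

Answer: C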